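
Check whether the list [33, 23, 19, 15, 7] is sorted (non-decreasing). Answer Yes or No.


Check consecutive pairs:
  33 <= 23? False
  23 <= 19? False
  19 <= 15? False
  15 <= 7? False
4 consecutive pair(s) are out of order, so the list is not sorted.
Final answer: No


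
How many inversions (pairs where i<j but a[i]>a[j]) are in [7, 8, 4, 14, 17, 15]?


For each element, count the later elements that are smaller than it:
  7 (index 0): smaller elements after it = [4] -> 1
  8 (index 1): smaller elements after it = [4] -> 1
  4 (index 2): smaller elements after it = [] -> 0
  14 (index 3): smaller elements after it = [] -> 0
  17 (index 4): smaller elements after it = [15] -> 1
Total inversions = 1 + 1 + 0 + 0 + 1 = 3
Final answer: 3


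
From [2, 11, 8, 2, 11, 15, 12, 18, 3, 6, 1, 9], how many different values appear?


List all unique values:
Distinct values: [1, 2, 3, 6, 8, 9, 11, 12, 15, 18]
Count = 10
Final answer: 10


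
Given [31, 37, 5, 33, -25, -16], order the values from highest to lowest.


Original list: [31, 37, 5, 33, -25, -16]
Repeatedly take the largest remaining element:
  Remaining [31, 37, 5, 33, -25, -16] -> largest is 37
  Remaining [31, 5, 33, -25, -16] -> largest is 33
  Remaining [31, 5, -25, -16] -> largest is 31
  Remaining [5, -25, -16] -> largest is 5
  Remaining [-25, -16] -> largest is -16
  Remaining [-25] -> largest is -25
Collecting the picks in order gives the descending list.
Final answer: [37, 33, 31, 5, -16, -25]


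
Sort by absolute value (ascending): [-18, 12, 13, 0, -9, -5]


Compute absolute values:
  |-18| = 18
  |12| = 12
  |13| = 13
  |0| = 0
  |-9| = 9
  |-5| = 5
Absolute values in increasing order: 0 < 5 < 9 < 12 < 13 < 18
Listing the original numbers in that order gives the answer.
Final answer: [0, -5, -9, 12, 13, -18]


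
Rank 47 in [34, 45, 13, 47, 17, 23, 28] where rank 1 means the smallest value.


Sort ascending: [13, 17, 23, 28, 34, 45, 47]
Find 47 in the sorted list.
47 is at position 7 (1-indexed).
Final answer: 7


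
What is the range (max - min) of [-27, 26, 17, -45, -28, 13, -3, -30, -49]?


Maximum value: 26
Minimum value: -49
Range = 26 - (-49) = 75
Final answer: 75


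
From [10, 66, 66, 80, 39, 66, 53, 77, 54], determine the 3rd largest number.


Sort descending: [80, 77, 66, 66, 66, 54, 53, 39, 10]
The 3rd element (1-indexed) is at index 2.
Value = 66
Final answer: 66


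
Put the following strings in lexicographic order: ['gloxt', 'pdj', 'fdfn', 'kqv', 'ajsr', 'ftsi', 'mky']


Compare strings character by character (the first differing letter decides):
  'ajsr' < 'fdfn' since 'a' < 'f' at position 1
  'fdfn' < 'ftsi' since 'd' < 't' at position 2
  'ftsi' < 'gloxt' since 'f' < 'g' at position 1
  'gloxt' < 'kqv' since 'g' < 'k' at position 1
  'kqv' < 'mky' since 'k' < 'm' at position 1
  'mky' < 'pdj' since 'm' < 'p' at position 1
Chaining these comparisons gives the alphabetical order.
Final answer: ['ajsr', 'fdfn', 'ftsi', 'gloxt', 'kqv', 'mky', 'pdj']


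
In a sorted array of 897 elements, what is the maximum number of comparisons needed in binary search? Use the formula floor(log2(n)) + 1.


Binary search halves the search space each step.
Maximum comparisons = floor(log2(897)) + 1
log2(897) = 9.809
floor(log2(897)) = 9, so 9 + 1 = 10
Final answer: 10


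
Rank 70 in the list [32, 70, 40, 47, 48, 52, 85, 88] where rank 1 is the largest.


Sort descending: [88, 85, 70, 52, 48, 47, 40, 32]
Find 70 in the sorted list.
70 is at position 3.
Final answer: 3


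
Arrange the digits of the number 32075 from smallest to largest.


The number 32075 has digits: 3, 2, 0, 7, 5
Sorted: 0, 2, 3, 5, 7
Joining the sorted digits gives the result.
Final answer: 02357


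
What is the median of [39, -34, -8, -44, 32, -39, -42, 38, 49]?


First, sort the list: [-44, -42, -39, -34, -8, 32, 38, 39, 49]
The list has 9 elements (odd count).
The middle index is 4 (0-based), and the element there is -8.
Final answer: -8


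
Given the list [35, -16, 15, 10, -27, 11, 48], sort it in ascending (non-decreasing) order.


Original list: [35, -16, 15, 10, -27, 11, 48]
Repeatedly take the smallest remaining element:
  Remaining [35, -16, 15, 10, -27, 11, 48] -> smallest is -27
  Remaining [35, -16, 15, 10, 11, 48] -> smallest is -16
  Remaining [35, 15, 10, 11, 48] -> smallest is 10
  Remaining [35, 15, 11, 48] -> smallest is 11
  Remaining [35, 15, 48] -> smallest is 15
  Remaining [35, 48] -> smallest is 35
  Remaining [48] -> smallest is 48
Collecting the picks in order gives the sorted list.
Final answer: [-27, -16, 10, 11, 15, 35, 48]


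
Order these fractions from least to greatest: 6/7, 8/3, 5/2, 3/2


Convert to decimal for comparison:
  6/7 = 0.8571
  8/3 = 2.6667
  5/2 = 2.5
  3/2 = 1.5
Decimals in increasing order: 0.8571 < 1.5 < 2.5 < 2.6667
Writing each back as its fraction gives the sorted order.
Final answer: 6/7, 3/2, 5/2, 8/3


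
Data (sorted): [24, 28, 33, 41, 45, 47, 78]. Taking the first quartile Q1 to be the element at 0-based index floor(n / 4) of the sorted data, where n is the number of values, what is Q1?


The list has n = 7 elements.
Q1 index = floor(7 / 4) = floor(1.75) = 1
Counting from index 0 in the sorted data, the element at index 1 is 28.
Final answer: 28


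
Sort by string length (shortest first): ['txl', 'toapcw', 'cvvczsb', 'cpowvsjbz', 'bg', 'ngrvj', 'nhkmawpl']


Compute lengths:
  'txl' has length 3
  'toapcw' has length 6
  'cvvczsb' has length 7
  'cpowvsjbz' has length 9
  'bg' has length 2
  'ngrvj' has length 5
  'nhkmawpl' has length 8
Lengths in increasing order: 2 < 3 < 5 < 6 < 7 < 8 < 9
Listing the words in that order gives the answer.
Final answer: ['bg', 'txl', 'ngrvj', 'toapcw', 'cvvczsb', 'nhkmawpl', 'cpowvsjbz']


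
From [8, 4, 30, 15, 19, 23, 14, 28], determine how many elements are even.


Check each element:
  8 is even
  4 is even
  30 is even
  15 is odd
  19 is odd
  23 is odd
  14 is even
  28 is even
Evens: [8, 4, 30, 14, 28]
Count of evens = 5
Final answer: 5


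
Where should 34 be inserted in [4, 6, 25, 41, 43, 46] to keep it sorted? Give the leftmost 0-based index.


List is sorted: [4, 6, 25, 41, 43, 46]
We need the leftmost position where 34 can be inserted, i.e. the first index whose element is >= 34 (or the end of the list if none is).
Binary search with low=0, high=6 (0-based indices):
  low=0, high=6, mid=3: a[3]=41 >= 34, so high = 3
  low=0, high=3, mid=1: a[1]=6 < 34, so low = 2
  low=2, high=3, mid=2: a[2]=25 < 34, so low = 3
Now low = high = 3, so the insertion index is 3.
Final answer: 3


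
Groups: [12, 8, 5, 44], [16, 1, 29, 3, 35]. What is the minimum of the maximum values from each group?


Find max of each group:
  Group 1: [12, 8, 5, 44] -> max = 44
  Group 2: [16, 1, 29, 3, 35] -> max = 35
Maxes: [44, 35]
Minimum of maxes = 35
Final answer: 35


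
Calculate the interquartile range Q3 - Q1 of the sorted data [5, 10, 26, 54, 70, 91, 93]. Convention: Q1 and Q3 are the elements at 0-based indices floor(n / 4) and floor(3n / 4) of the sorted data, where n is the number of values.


The data has n = 7 elements.
Q1 index = floor(7 / 4) = floor(1.75) = 1; Q3 index = floor(3 * 7 / 4) = floor(5.25) = 5
Q1 = element at index 1 = 10
Q3 = element at index 5 = 91
IQR = 91 - 10 = 81
Final answer: 81


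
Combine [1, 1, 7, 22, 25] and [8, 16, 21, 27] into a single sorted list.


List A: [1, 1, 7, 22, 25]
List B: [8, 16, 21, 27]
Repeatedly compare the front elements and take the smaller:
  1 vs 8 -> take 1
  1 vs 8 -> take 1
  7 vs 8 -> take 7
  22 vs 8 -> take 8
  22 vs 16 -> take 16
  22 vs 21 -> take 21
  22 vs 27 -> take 22
  25 vs 27 -> take 25
  A is exhausted; append the rest of B: [27]
Final answer: [1, 1, 7, 8, 16, 21, 22, 25, 27]


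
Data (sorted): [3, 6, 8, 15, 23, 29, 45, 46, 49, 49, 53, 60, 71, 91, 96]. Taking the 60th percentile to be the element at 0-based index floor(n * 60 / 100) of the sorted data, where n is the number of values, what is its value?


The dataset has n = 15 elements.
Index = floor(15 * 60 / 100) = floor(900 / 100) = floor(9) = 9
Counting from index 0 in the sorted data, the element at index 9 is 49.
Final answer: 49


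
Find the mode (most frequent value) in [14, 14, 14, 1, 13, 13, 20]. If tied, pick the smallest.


Count the frequency of each value:
  1 appears 1 time(s)
  13 appears 2 time(s)
  14 appears 3 time(s)
  20 appears 1 time(s)
Maximum frequency is 3.
Only 14 reaches that frequency, so it is the mode.
Final answer: 14


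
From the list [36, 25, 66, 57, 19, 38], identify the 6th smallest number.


Sort ascending: [19, 25, 36, 38, 57, 66]
The 6th element (1-indexed) is at index 5.
Value = 66
Final answer: 66


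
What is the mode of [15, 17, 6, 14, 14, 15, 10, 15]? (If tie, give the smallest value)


Count the frequency of each value:
  6 appears 1 time(s)
  10 appears 1 time(s)
  14 appears 2 time(s)
  15 appears 3 time(s)
  17 appears 1 time(s)
Maximum frequency is 3.
Only 15 reaches that frequency, so it is the mode.
Final answer: 15


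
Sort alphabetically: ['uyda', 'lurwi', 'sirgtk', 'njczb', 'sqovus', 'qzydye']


Compare strings character by character (the first differing letter decides):
  'lurwi' < 'njczb' since 'l' < 'n' at position 1
  'njczb' < 'qzydye' since 'n' < 'q' at position 1
  'qzydye' < 'sirgtk' since 'q' < 's' at position 1
  'sirgtk' < 'sqovus' since 'i' < 'q' at position 2
  'sqovus' < 'uyda' since 's' < 'u' at position 1
Chaining these comparisons gives the alphabetical order.
Final answer: ['lurwi', 'njczb', 'qzydye', 'sirgtk', 'sqovus', 'uyda']


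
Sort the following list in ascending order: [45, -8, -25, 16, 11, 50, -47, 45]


Original list: [45, -8, -25, 16, 11, 50, -47, 45]
Repeatedly take the smallest remaining element:
  Remaining [45, -8, -25, 16, 11, 50, -47, 45] -> smallest is -47
  Remaining [45, -8, -25, 16, 11, 50, 45] -> smallest is -25
  Remaining [45, -8, 16, 11, 50, 45] -> smallest is -8
  Remaining [45, 16, 11, 50, 45] -> smallest is 11
  Remaining [45, 16, 50, 45] -> smallest is 16
  Remaining [45, 50, 45] -> smallest is 45
  Remaining [50, 45] -> smallest is 45
  Remaining [50] -> smallest is 50
Collecting the picks in order gives the sorted list.
Final answer: [-47, -25, -8, 11, 16, 45, 45, 50]


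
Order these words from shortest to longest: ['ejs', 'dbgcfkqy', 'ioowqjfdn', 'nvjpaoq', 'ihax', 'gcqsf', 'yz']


Compute lengths:
  'ejs' has length 3
  'dbgcfkqy' has length 8
  'ioowqjfdn' has length 9
  'nvjpaoq' has length 7
  'ihax' has length 4
  'gcqsf' has length 5
  'yz' has length 2
Lengths in increasing order: 2 < 3 < 4 < 5 < 7 < 8 < 9
Listing the words in that order gives the answer.
Final answer: ['yz', 'ejs', 'ihax', 'gcqsf', 'nvjpaoq', 'dbgcfkqy', 'ioowqjfdn']


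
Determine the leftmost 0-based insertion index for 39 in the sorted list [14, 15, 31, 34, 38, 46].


List is sorted: [14, 15, 31, 34, 38, 46]
We need the leftmost position where 39 can be inserted, i.e. the first index whose element is >= 39 (or the end of the list if none is).
Binary search with low=0, high=6 (0-based indices):
  low=0, high=6, mid=3: a[3]=34 < 39, so low = 4
  low=4, high=6, mid=5: a[5]=46 >= 39, so high = 5
  low=4, high=5, mid=4: a[4]=38 < 39, so low = 5
Now low = high = 5, so the insertion index is 5.
Final answer: 5


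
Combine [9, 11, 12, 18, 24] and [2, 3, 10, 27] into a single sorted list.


List A: [9, 11, 12, 18, 24]
List B: [2, 3, 10, 27]
Repeatedly compare the front elements and take the smaller:
  9 vs 2 -> take 2
  9 vs 3 -> take 3
  9 vs 10 -> take 9
  11 vs 10 -> take 10
  11 vs 27 -> take 11
  12 vs 27 -> take 12
  18 vs 27 -> take 18
  24 vs 27 -> take 24
  A is exhausted; append the rest of B: [27]
Final answer: [2, 3, 9, 10, 11, 12, 18, 24, 27]


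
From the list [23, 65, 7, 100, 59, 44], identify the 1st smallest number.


Sort ascending: [7, 23, 44, 59, 65, 100]
The 1st element (1-indexed) is at index 0.
Value = 7
Final answer: 7


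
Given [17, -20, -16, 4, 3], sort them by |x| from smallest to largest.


Compute absolute values:
  |17| = 17
  |-20| = 20
  |-16| = 16
  |4| = 4
  |3| = 3
Absolute values in increasing order: 3 < 4 < 16 < 17 < 20
Listing the original numbers in that order gives the answer.
Final answer: [3, 4, -16, 17, -20]


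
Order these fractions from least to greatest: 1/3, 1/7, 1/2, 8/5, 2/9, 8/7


Convert to decimal for comparison:
  1/3 = 0.3333
  1/7 = 0.1429
  1/2 = 0.5
  8/5 = 1.6
  2/9 = 0.2222
  8/7 = 1.1429
Decimals in increasing order: 0.1429 < 0.2222 < 0.3333 < 0.5 < 1.1429 < 1.6
Writing each back as its fraction gives the sorted order.
Final answer: 1/7, 2/9, 1/3, 1/2, 8/7, 8/5


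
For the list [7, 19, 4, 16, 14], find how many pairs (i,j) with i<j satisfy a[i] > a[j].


For each element, count the later elements that are smaller than it:
  7 (index 0): smaller elements after it = [4] -> 1
  19 (index 1): smaller elements after it = [4, 16, 14] -> 3
  4 (index 2): smaller elements after it = [] -> 0
  16 (index 3): smaller elements after it = [14] -> 1
Total inversions = 1 + 3 + 0 + 1 = 5
Final answer: 5


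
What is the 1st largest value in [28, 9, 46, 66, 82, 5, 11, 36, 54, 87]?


Sort descending: [87, 82, 66, 54, 46, 36, 28, 11, 9, 5]
The 1st element (1-indexed) is at index 0.
Value = 87
Final answer: 87


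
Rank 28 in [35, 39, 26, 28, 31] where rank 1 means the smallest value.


Sort ascending: [26, 28, 31, 35, 39]
Find 28 in the sorted list.
28 is at position 2 (1-indexed).
Final answer: 2


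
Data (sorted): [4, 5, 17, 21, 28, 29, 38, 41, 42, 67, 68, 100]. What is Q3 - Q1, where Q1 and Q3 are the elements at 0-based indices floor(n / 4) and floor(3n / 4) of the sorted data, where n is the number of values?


The data has n = 12 elements.
Q1 index = floor(12 / 4) = floor(3) = 3; Q3 index = floor(3 * 12 / 4) = floor(9) = 9
Q1 = element at index 3 = 21
Q3 = element at index 9 = 67
IQR = 67 - 21 = 46
Final answer: 46


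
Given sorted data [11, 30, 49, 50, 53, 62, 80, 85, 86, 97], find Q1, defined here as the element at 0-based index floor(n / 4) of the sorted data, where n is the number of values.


The list has n = 10 elements.
Q1 index = floor(10 / 4) = floor(2.5) = 2
Counting from index 0 in the sorted data, the element at index 2 is 49.
Final answer: 49


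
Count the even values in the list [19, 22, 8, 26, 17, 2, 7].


Check each element:
  19 is odd
  22 is even
  8 is even
  26 is even
  17 is odd
  2 is even
  7 is odd
Evens: [22, 8, 26, 2]
Count of evens = 4
Final answer: 4


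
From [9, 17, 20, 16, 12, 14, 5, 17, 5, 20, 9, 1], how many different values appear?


List all unique values:
Distinct values: [1, 5, 9, 12, 14, 16, 17, 20]
Count = 8
Final answer: 8


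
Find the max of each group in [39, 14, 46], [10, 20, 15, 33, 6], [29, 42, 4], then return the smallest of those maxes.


Find max of each group:
  Group 1: [39, 14, 46] -> max = 46
  Group 2: [10, 20, 15, 33, 6] -> max = 33
  Group 3: [29, 42, 4] -> max = 42
Maxes: [46, 33, 42]
Minimum of maxes = 33
Final answer: 33


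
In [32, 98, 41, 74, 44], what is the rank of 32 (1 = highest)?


Sort descending: [98, 74, 44, 41, 32]
Find 32 in the sorted list.
32 is at position 5.
Final answer: 5


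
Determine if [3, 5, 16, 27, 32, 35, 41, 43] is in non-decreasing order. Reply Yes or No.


Check consecutive pairs:
  3 <= 5? True
  5 <= 16? True
  16 <= 27? True
  27 <= 32? True
  32 <= 35? True
  35 <= 41? True
  41 <= 43? True
Every consecutive pair is in order, so the list is non-decreasing.
Final answer: Yes


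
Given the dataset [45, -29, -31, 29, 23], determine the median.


First, sort the list: [-31, -29, 23, 29, 45]
The list has 5 elements (odd count).
The middle index is 2 (0-based), and the element there is 23.
Final answer: 23


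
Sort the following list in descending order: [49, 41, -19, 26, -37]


Original list: [49, 41, -19, 26, -37]
Repeatedly take the largest remaining element:
  Remaining [49, 41, -19, 26, -37] -> largest is 49
  Remaining [41, -19, 26, -37] -> largest is 41
  Remaining [-19, 26, -37] -> largest is 26
  Remaining [-19, -37] -> largest is -19
  Remaining [-37] -> largest is -37
Collecting the picks in order gives the descending list.
Final answer: [49, 41, 26, -19, -37]


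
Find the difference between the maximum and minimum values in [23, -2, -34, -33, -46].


Maximum value: 23
Minimum value: -46
Range = 23 - (-46) = 69
Final answer: 69


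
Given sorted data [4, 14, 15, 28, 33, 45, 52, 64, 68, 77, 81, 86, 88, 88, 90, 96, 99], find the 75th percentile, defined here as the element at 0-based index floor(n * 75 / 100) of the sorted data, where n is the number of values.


The dataset has n = 17 elements.
Index = floor(17 * 75 / 100) = floor(1275 / 100) = floor(12.75) = 12
Counting from index 0 in the sorted data, the element at index 12 is 88.
Final answer: 88


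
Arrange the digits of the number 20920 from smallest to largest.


The number 20920 has digits: 2, 0, 9, 2, 0
Sorted: 0, 0, 2, 2, 9
Joining the sorted digits gives the result.
Final answer: 00229


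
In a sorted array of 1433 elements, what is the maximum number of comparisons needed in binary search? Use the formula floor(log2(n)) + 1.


Binary search halves the search space each step.
Maximum comparisons = floor(log2(1433)) + 1
log2(1433) = 10.4848
floor(log2(1433)) = 10, so 10 + 1 = 11
Final answer: 11


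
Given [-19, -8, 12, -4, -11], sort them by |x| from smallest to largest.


Compute absolute values:
  |-19| = 19
  |-8| = 8
  |12| = 12
  |-4| = 4
  |-11| = 11
Absolute values in increasing order: 4 < 8 < 11 < 12 < 19
Listing the original numbers in that order gives the answer.
Final answer: [-4, -8, -11, 12, -19]


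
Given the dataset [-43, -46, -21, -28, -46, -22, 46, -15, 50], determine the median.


First, sort the list: [-46, -46, -43, -28, -22, -21, -15, 46, 50]
The list has 9 elements (odd count).
The middle index is 4 (0-based), and the element there is -22.
Final answer: -22


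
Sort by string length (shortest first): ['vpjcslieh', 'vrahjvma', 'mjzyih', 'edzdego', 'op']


Compute lengths:
  'vpjcslieh' has length 9
  'vrahjvma' has length 8
  'mjzyih' has length 6
  'edzdego' has length 7
  'op' has length 2
Lengths in increasing order: 2 < 6 < 7 < 8 < 9
Listing the words in that order gives the answer.
Final answer: ['op', 'mjzyih', 'edzdego', 'vrahjvma', 'vpjcslieh']


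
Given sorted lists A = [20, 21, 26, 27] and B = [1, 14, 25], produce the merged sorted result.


List A: [20, 21, 26, 27]
List B: [1, 14, 25]
Repeatedly compare the front elements and take the smaller:
  20 vs 1 -> take 1
  20 vs 14 -> take 14
  20 vs 25 -> take 20
  21 vs 25 -> take 21
  26 vs 25 -> take 25
  B is exhausted; append the rest of A: [26, 27]
Final answer: [1, 14, 20, 21, 25, 26, 27]


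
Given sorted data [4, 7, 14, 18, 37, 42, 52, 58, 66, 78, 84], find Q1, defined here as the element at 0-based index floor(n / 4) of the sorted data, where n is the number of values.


The list has n = 11 elements.
Q1 index = floor(11 / 4) = floor(2.75) = 2
Counting from index 0 in the sorted data, the element at index 2 is 14.
Final answer: 14


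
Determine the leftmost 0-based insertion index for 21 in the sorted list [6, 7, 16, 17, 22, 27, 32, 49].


List is sorted: [6, 7, 16, 17, 22, 27, 32, 49]
We need the leftmost position where 21 can be inserted, i.e. the first index whose element is >= 21 (or the end of the list if none is).
Binary search with low=0, high=8 (0-based indices):
  low=0, high=8, mid=4: a[4]=22 >= 21, so high = 4
  low=0, high=4, mid=2: a[2]=16 < 21, so low = 3
  low=3, high=4, mid=3: a[3]=17 < 21, so low = 4
Now low = high = 4, so the insertion index is 4.
Final answer: 4


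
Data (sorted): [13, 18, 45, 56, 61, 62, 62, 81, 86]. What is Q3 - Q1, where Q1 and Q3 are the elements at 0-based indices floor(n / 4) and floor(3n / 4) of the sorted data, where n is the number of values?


The data has n = 9 elements.
Q1 index = floor(9 / 4) = floor(2.25) = 2; Q3 index = floor(3 * 9 / 4) = floor(6.75) = 6
Q1 = element at index 2 = 45
Q3 = element at index 6 = 62
IQR = 62 - 45 = 17
Final answer: 17


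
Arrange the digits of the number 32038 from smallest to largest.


The number 32038 has digits: 3, 2, 0, 3, 8
Sorted: 0, 2, 3, 3, 8
Joining the sorted digits gives the result.
Final answer: 02338


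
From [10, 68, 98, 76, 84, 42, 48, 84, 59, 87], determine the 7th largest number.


Sort descending: [98, 87, 84, 84, 76, 68, 59, 48, 42, 10]
The 7th element (1-indexed) is at index 6.
Value = 59
Final answer: 59


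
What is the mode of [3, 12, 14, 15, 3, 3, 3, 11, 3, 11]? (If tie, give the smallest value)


Count the frequency of each value:
  3 appears 5 time(s)
  11 appears 2 time(s)
  12 appears 1 time(s)
  14 appears 1 time(s)
  15 appears 1 time(s)
Maximum frequency is 5.
Only 3 reaches that frequency, so it is the mode.
Final answer: 3


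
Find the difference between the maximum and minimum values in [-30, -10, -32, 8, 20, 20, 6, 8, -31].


Maximum value: 20
Minimum value: -32
Range = 20 - (-32) = 52
Final answer: 52


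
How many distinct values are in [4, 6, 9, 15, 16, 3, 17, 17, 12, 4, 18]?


List all unique values:
Distinct values: [3, 4, 6, 9, 12, 15, 16, 17, 18]
Count = 9
Final answer: 9


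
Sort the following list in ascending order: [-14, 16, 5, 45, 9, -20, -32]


Original list: [-14, 16, 5, 45, 9, -20, -32]
Repeatedly take the smallest remaining element:
  Remaining [-14, 16, 5, 45, 9, -20, -32] -> smallest is -32
  Remaining [-14, 16, 5, 45, 9, -20] -> smallest is -20
  Remaining [-14, 16, 5, 45, 9] -> smallest is -14
  Remaining [16, 5, 45, 9] -> smallest is 5
  Remaining [16, 45, 9] -> smallest is 9
  Remaining [16, 45] -> smallest is 16
  Remaining [45] -> smallest is 45
Collecting the picks in order gives the sorted list.
Final answer: [-32, -20, -14, 5, 9, 16, 45]


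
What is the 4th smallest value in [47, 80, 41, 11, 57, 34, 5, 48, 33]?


Sort ascending: [5, 11, 33, 34, 41, 47, 48, 57, 80]
The 4th element (1-indexed) is at index 3.
Value = 34
Final answer: 34


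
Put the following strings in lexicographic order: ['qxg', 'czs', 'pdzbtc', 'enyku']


Compare strings character by character (the first differing letter decides):
  'czs' < 'enyku' since 'c' < 'e' at position 1
  'enyku' < 'pdzbtc' since 'e' < 'p' at position 1
  'pdzbtc' < 'qxg' since 'p' < 'q' at position 1
Chaining these comparisons gives the alphabetical order.
Final answer: ['czs', 'enyku', 'pdzbtc', 'qxg']


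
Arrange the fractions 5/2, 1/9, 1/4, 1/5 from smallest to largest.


Convert to decimal for comparison:
  5/2 = 2.5
  1/9 = 0.1111
  1/4 = 0.25
  1/5 = 0.2
Decimals in increasing order: 0.1111 < 0.2 < 0.25 < 2.5
Writing each back as its fraction gives the sorted order.
Final answer: 1/9, 1/5, 1/4, 5/2


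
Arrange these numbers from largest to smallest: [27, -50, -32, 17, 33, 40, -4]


Original list: [27, -50, -32, 17, 33, 40, -4]
Repeatedly take the largest remaining element:
  Remaining [27, -50, -32, 17, 33, 40, -4] -> largest is 40
  Remaining [27, -50, -32, 17, 33, -4] -> largest is 33
  Remaining [27, -50, -32, 17, -4] -> largest is 27
  Remaining [-50, -32, 17, -4] -> largest is 17
  Remaining [-50, -32, -4] -> largest is -4
  Remaining [-50, -32] -> largest is -32
  Remaining [-50] -> largest is -50
Collecting the picks in order gives the descending list.
Final answer: [40, 33, 27, 17, -4, -32, -50]


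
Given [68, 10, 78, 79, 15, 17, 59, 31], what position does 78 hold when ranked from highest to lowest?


Sort descending: [79, 78, 68, 59, 31, 17, 15, 10]
Find 78 in the sorted list.
78 is at position 2.
Final answer: 2


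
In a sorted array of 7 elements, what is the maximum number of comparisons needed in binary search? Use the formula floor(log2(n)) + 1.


Binary search halves the search space each step.
Maximum comparisons = floor(log2(7)) + 1
log2(7) = 2.8074
floor(log2(7)) = 2, so 2 + 1 = 3
Final answer: 3


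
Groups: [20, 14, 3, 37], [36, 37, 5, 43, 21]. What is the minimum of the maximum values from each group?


Find max of each group:
  Group 1: [20, 14, 3, 37] -> max = 37
  Group 2: [36, 37, 5, 43, 21] -> max = 43
Maxes: [37, 43]
Minimum of maxes = 37
Final answer: 37


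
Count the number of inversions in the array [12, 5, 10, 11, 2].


For each element, count the later elements that are smaller than it:
  12 (index 0): smaller elements after it = [5, 10, 11, 2] -> 4
  5 (index 1): smaller elements after it = [2] -> 1
  10 (index 2): smaller elements after it = [2] -> 1
  11 (index 3): smaller elements after it = [2] -> 1
Total inversions = 4 + 1 + 1 + 1 = 7
Final answer: 7


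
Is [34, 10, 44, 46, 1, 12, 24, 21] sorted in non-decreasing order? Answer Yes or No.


Check consecutive pairs:
  34 <= 10? False
  10 <= 44? True
  44 <= 46? True
  46 <= 1? False
  1 <= 12? True
  12 <= 24? True
  24 <= 21? False
3 consecutive pair(s) are out of order, so the list is not sorted.
Final answer: No


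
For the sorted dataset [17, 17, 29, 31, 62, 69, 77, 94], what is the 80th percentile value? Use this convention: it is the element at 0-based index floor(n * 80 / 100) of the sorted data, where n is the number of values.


The dataset has n = 8 elements.
Index = floor(8 * 80 / 100) = floor(640 / 100) = floor(6.4) = 6
Counting from index 0 in the sorted data, the element at index 6 is 77.
Final answer: 77


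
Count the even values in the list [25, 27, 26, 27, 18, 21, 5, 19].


Check each element:
  25 is odd
  27 is odd
  26 is even
  27 is odd
  18 is even
  21 is odd
  5 is odd
  19 is odd
Evens: [26, 18]
Count of evens = 2
Final answer: 2


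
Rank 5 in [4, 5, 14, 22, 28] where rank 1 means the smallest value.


Sort ascending: [4, 5, 14, 22, 28]
Find 5 in the sorted list.
5 is at position 2 (1-indexed).
Final answer: 2


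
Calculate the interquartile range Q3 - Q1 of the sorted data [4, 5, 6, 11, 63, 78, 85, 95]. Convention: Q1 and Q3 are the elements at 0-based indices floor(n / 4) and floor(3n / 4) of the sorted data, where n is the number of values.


The data has n = 8 elements.
Q1 index = floor(8 / 4) = floor(2) = 2; Q3 index = floor(3 * 8 / 4) = floor(6) = 6
Q1 = element at index 2 = 6
Q3 = element at index 6 = 85
IQR = 85 - 6 = 79
Final answer: 79


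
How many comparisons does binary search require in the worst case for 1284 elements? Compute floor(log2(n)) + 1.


Binary search halves the search space each step.
Maximum comparisons = floor(log2(1284)) + 1
log2(1284) = 10.3264
floor(log2(1284)) = 10, so 10 + 1 = 11
Final answer: 11


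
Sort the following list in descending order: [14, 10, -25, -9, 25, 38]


Original list: [14, 10, -25, -9, 25, 38]
Repeatedly take the largest remaining element:
  Remaining [14, 10, -25, -9, 25, 38] -> largest is 38
  Remaining [14, 10, -25, -9, 25] -> largest is 25
  Remaining [14, 10, -25, -9] -> largest is 14
  Remaining [10, -25, -9] -> largest is 10
  Remaining [-25, -9] -> largest is -9
  Remaining [-25] -> largest is -25
Collecting the picks in order gives the descending list.
Final answer: [38, 25, 14, 10, -9, -25]


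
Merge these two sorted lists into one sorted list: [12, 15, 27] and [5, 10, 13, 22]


List A: [12, 15, 27]
List B: [5, 10, 13, 22]
Repeatedly compare the front elements and take the smaller:
  12 vs 5 -> take 5
  12 vs 10 -> take 10
  12 vs 13 -> take 12
  15 vs 13 -> take 13
  15 vs 22 -> take 15
  27 vs 22 -> take 22
  B is exhausted; append the rest of A: [27]
Final answer: [5, 10, 12, 13, 15, 22, 27]


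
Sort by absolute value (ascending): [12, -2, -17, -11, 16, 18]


Compute absolute values:
  |12| = 12
  |-2| = 2
  |-17| = 17
  |-11| = 11
  |16| = 16
  |18| = 18
Absolute values in increasing order: 2 < 11 < 12 < 16 < 17 < 18
Listing the original numbers in that order gives the answer.
Final answer: [-2, -11, 12, 16, -17, 18]


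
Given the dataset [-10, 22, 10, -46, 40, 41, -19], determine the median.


First, sort the list: [-46, -19, -10, 10, 22, 40, 41]
The list has 7 elements (odd count).
The middle index is 3 (0-based), and the element there is 10.
Final answer: 10


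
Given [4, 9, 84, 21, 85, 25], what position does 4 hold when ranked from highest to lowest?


Sort descending: [85, 84, 25, 21, 9, 4]
Find 4 in the sorted list.
4 is at position 6.
Final answer: 6


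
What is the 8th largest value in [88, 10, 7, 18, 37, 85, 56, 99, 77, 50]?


Sort descending: [99, 88, 85, 77, 56, 50, 37, 18, 10, 7]
The 8th element (1-indexed) is at index 7.
Value = 18
Final answer: 18


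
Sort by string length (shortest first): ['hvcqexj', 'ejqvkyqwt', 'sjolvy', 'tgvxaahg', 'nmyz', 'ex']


Compute lengths:
  'hvcqexj' has length 7
  'ejqvkyqwt' has length 9
  'sjolvy' has length 6
  'tgvxaahg' has length 8
  'nmyz' has length 4
  'ex' has length 2
Lengths in increasing order: 2 < 4 < 6 < 7 < 8 < 9
Listing the words in that order gives the answer.
Final answer: ['ex', 'nmyz', 'sjolvy', 'hvcqexj', 'tgvxaahg', 'ejqvkyqwt']


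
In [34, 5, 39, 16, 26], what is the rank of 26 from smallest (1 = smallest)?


Sort ascending: [5, 16, 26, 34, 39]
Find 26 in the sorted list.
26 is at position 3 (1-indexed).
Final answer: 3


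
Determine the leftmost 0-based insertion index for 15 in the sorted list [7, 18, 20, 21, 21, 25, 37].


List is sorted: [7, 18, 20, 21, 21, 25, 37]
We need the leftmost position where 15 can be inserted, i.e. the first index whose element is >= 15 (or the end of the list if none is).
Binary search with low=0, high=7 (0-based indices):
  low=0, high=7, mid=3: a[3]=21 >= 15, so high = 3
  low=0, high=3, mid=1: a[1]=18 >= 15, so high = 1
  low=0, high=1, mid=0: a[0]=7 < 15, so low = 1
Now low = high = 1, so the insertion index is 1.
Final answer: 1


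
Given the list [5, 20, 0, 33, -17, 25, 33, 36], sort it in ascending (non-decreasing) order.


Original list: [5, 20, 0, 33, -17, 25, 33, 36]
Repeatedly take the smallest remaining element:
  Remaining [5, 20, 0, 33, -17, 25, 33, 36] -> smallest is -17
  Remaining [5, 20, 0, 33, 25, 33, 36] -> smallest is 0
  Remaining [5, 20, 33, 25, 33, 36] -> smallest is 5
  Remaining [20, 33, 25, 33, 36] -> smallest is 20
  Remaining [33, 25, 33, 36] -> smallest is 25
  Remaining [33, 33, 36] -> smallest is 33
  Remaining [33, 36] -> smallest is 33
  Remaining [36] -> smallest is 36
Collecting the picks in order gives the sorted list.
Final answer: [-17, 0, 5, 20, 25, 33, 33, 36]


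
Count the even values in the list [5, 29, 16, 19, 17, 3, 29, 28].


Check each element:
  5 is odd
  29 is odd
  16 is even
  19 is odd
  17 is odd
  3 is odd
  29 is odd
  28 is even
Evens: [16, 28]
Count of evens = 2
Final answer: 2


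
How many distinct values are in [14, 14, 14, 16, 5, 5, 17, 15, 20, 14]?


List all unique values:
Distinct values: [5, 14, 15, 16, 17, 20]
Count = 6
Final answer: 6


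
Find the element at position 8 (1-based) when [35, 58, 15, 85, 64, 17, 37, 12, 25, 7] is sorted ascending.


Sort ascending: [7, 12, 15, 17, 25, 35, 37, 58, 64, 85]
The 8th element (1-indexed) is at index 7.
Value = 58
Final answer: 58


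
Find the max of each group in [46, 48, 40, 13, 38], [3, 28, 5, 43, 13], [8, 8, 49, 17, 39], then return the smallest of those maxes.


Find max of each group:
  Group 1: [46, 48, 40, 13, 38] -> max = 48
  Group 2: [3, 28, 5, 43, 13] -> max = 43
  Group 3: [8, 8, 49, 17, 39] -> max = 49
Maxes: [48, 43, 49]
Minimum of maxes = 43
Final answer: 43


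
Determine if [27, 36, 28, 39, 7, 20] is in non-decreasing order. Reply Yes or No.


Check consecutive pairs:
  27 <= 36? True
  36 <= 28? False
  28 <= 39? True
  39 <= 7? False
  7 <= 20? True
2 consecutive pair(s) are out of order, so the list is not sorted.
Final answer: No


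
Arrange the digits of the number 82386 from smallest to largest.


The number 82386 has digits: 8, 2, 3, 8, 6
Sorted: 2, 3, 6, 8, 8
Joining the sorted digits gives the result.
Final answer: 23688


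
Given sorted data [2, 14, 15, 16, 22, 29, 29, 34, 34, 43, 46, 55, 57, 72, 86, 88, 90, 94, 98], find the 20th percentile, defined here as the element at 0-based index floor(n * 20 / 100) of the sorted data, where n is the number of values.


The dataset has n = 19 elements.
Index = floor(19 * 20 / 100) = floor(380 / 100) = floor(3.8) = 3
Counting from index 0 in the sorted data, the element at index 3 is 16.
Final answer: 16


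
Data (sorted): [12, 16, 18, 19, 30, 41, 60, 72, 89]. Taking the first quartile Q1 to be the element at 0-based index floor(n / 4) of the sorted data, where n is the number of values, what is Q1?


The list has n = 9 elements.
Q1 index = floor(9 / 4) = floor(2.25) = 2
Counting from index 0 in the sorted data, the element at index 2 is 18.
Final answer: 18


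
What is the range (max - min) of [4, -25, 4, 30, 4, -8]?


Maximum value: 30
Minimum value: -25
Range = 30 - (-25) = 55
Final answer: 55


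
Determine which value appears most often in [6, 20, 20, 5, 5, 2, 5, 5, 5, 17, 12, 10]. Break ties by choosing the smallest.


Count the frequency of each value:
  2 appears 1 time(s)
  5 appears 5 time(s)
  6 appears 1 time(s)
  10 appears 1 time(s)
  12 appears 1 time(s)
  17 appears 1 time(s)
  20 appears 2 time(s)
Maximum frequency is 5.
Only 5 reaches that frequency, so it is the mode.
Final answer: 5


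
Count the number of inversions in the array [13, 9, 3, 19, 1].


For each element, count the later elements that are smaller than it:
  13 (index 0): smaller elements after it = [9, 3, 1] -> 3
  9 (index 1): smaller elements after it = [3, 1] -> 2
  3 (index 2): smaller elements after it = [1] -> 1
  19 (index 3): smaller elements after it = [1] -> 1
Total inversions = 3 + 2 + 1 + 1 = 7
Final answer: 7


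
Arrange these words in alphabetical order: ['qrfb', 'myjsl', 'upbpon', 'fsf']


Compare strings character by character (the first differing letter decides):
  'fsf' < 'myjsl' since 'f' < 'm' at position 1
  'myjsl' < 'qrfb' since 'm' < 'q' at position 1
  'qrfb' < 'upbpon' since 'q' < 'u' at position 1
Chaining these comparisons gives the alphabetical order.
Final answer: ['fsf', 'myjsl', 'qrfb', 'upbpon']


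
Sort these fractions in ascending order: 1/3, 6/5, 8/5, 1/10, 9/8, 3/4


Convert to decimal for comparison:
  1/3 = 0.3333
  6/5 = 1.2
  8/5 = 1.6
  1/10 = 0.1
  9/8 = 1.125
  3/4 = 0.75
Decimals in increasing order: 0.1 < 0.3333 < 0.75 < 1.125 < 1.2 < 1.6
Writing each back as its fraction gives the sorted order.
Final answer: 1/10, 1/3, 3/4, 9/8, 6/5, 8/5


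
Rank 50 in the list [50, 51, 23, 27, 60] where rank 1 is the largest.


Sort descending: [60, 51, 50, 27, 23]
Find 50 in the sorted list.
50 is at position 3.
Final answer: 3


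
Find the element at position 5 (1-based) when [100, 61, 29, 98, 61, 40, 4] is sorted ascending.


Sort ascending: [4, 29, 40, 61, 61, 98, 100]
The 5th element (1-indexed) is at index 4.
Value = 61
Final answer: 61


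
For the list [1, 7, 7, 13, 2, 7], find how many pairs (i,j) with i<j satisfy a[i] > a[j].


For each element, count the later elements that are smaller than it:
  1 (index 0): smaller elements after it = [] -> 0
  7 (index 1): smaller elements after it = [2] -> 1
  7 (index 2): smaller elements after it = [2] -> 1
  13 (index 3): smaller elements after it = [2, 7] -> 2
  2 (index 4): smaller elements after it = [] -> 0
Total inversions = 0 + 1 + 1 + 2 + 0 = 4
Final answer: 4


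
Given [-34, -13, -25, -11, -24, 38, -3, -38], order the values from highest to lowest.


Original list: [-34, -13, -25, -11, -24, 38, -3, -38]
Repeatedly take the largest remaining element:
  Remaining [-34, -13, -25, -11, -24, 38, -3, -38] -> largest is 38
  Remaining [-34, -13, -25, -11, -24, -3, -38] -> largest is -3
  Remaining [-34, -13, -25, -11, -24, -38] -> largest is -11
  Remaining [-34, -13, -25, -24, -38] -> largest is -13
  Remaining [-34, -25, -24, -38] -> largest is -24
  Remaining [-34, -25, -38] -> largest is -25
  Remaining [-34, -38] -> largest is -34
  Remaining [-38] -> largest is -38
Collecting the picks in order gives the descending list.
Final answer: [38, -3, -11, -13, -24, -25, -34, -38]


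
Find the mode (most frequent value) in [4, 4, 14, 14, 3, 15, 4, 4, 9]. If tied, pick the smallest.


Count the frequency of each value:
  3 appears 1 time(s)
  4 appears 4 time(s)
  9 appears 1 time(s)
  14 appears 2 time(s)
  15 appears 1 time(s)
Maximum frequency is 4.
Only 4 reaches that frequency, so it is the mode.
Final answer: 4


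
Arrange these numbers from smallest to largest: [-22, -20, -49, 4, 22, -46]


Original list: [-22, -20, -49, 4, 22, -46]
Repeatedly take the smallest remaining element:
  Remaining [-22, -20, -49, 4, 22, -46] -> smallest is -49
  Remaining [-22, -20, 4, 22, -46] -> smallest is -46
  Remaining [-22, -20, 4, 22] -> smallest is -22
  Remaining [-20, 4, 22] -> smallest is -20
  Remaining [4, 22] -> smallest is 4
  Remaining [22] -> smallest is 22
Collecting the picks in order gives the sorted list.
Final answer: [-49, -46, -22, -20, 4, 22]


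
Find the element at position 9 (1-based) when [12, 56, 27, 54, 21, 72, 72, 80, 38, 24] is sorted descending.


Sort descending: [80, 72, 72, 56, 54, 38, 27, 24, 21, 12]
The 9th element (1-indexed) is at index 8.
Value = 21
Final answer: 21


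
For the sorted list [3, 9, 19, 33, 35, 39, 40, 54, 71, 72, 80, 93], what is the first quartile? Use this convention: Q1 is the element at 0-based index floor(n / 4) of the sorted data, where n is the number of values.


The list has n = 12 elements.
Q1 index = floor(12 / 4) = floor(3) = 3
Counting from index 0 in the sorted data, the element at index 3 is 33.
Final answer: 33


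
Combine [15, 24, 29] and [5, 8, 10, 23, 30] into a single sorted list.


List A: [15, 24, 29]
List B: [5, 8, 10, 23, 30]
Repeatedly compare the front elements and take the smaller:
  15 vs 5 -> take 5
  15 vs 8 -> take 8
  15 vs 10 -> take 10
  15 vs 23 -> take 15
  24 vs 23 -> take 23
  24 vs 30 -> take 24
  29 vs 30 -> take 29
  A is exhausted; append the rest of B: [30]
Final answer: [5, 8, 10, 15, 23, 24, 29, 30]


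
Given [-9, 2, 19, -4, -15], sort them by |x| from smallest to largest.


Compute absolute values:
  |-9| = 9
  |2| = 2
  |19| = 19
  |-4| = 4
  |-15| = 15
Absolute values in increasing order: 2 < 4 < 9 < 15 < 19
Listing the original numbers in that order gives the answer.
Final answer: [2, -4, -9, -15, 19]


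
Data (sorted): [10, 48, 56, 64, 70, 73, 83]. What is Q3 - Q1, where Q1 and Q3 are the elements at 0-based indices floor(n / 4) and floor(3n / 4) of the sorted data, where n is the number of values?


The data has n = 7 elements.
Q1 index = floor(7 / 4) = floor(1.75) = 1; Q3 index = floor(3 * 7 / 4) = floor(5.25) = 5
Q1 = element at index 1 = 48
Q3 = element at index 5 = 73
IQR = 73 - 48 = 25
Final answer: 25


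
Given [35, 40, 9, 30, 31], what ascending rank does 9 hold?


Sort ascending: [9, 30, 31, 35, 40]
Find 9 in the sorted list.
9 is at position 1 (1-indexed).
Final answer: 1


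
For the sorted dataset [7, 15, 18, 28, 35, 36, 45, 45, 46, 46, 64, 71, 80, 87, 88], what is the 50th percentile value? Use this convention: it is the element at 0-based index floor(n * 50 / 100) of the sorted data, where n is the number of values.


The dataset has n = 15 elements.
Index = floor(15 * 50 / 100) = floor(750 / 100) = floor(7.5) = 7
Counting from index 0 in the sorted data, the element at index 7 is 45.
Final answer: 45


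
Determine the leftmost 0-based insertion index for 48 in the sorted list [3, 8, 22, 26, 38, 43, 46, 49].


List is sorted: [3, 8, 22, 26, 38, 43, 46, 49]
We need the leftmost position where 48 can be inserted, i.e. the first index whose element is >= 48 (or the end of the list if none is).
Binary search with low=0, high=8 (0-based indices):
  low=0, high=8, mid=4: a[4]=38 < 48, so low = 5
  low=5, high=8, mid=6: a[6]=46 < 48, so low = 7
  low=7, high=8, mid=7: a[7]=49 >= 48, so high = 7
Now low = high = 7, so the insertion index is 7.
Final answer: 7
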